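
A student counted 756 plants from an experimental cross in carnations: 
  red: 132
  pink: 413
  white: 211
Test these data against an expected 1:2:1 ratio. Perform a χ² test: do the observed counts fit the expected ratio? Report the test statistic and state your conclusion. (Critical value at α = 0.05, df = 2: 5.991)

22.992; not consistent

The 1:2:1 ratio has 4 parts, so with N = 756 the expected counts are:
  red: 756 × 1/4 = 189
  pink: 756 × 2/4 = 378
  white: 756 × 1/4 = 189
χ² = Σ (O − E)² / E
  red: (132 − 189)² / 189 = 17.1905
  pink: (413 − 378)² / 378 = 3.2407
  white: (211 − 189)² / 189 = 2.5608
χ² = 17.1905 + 3.2407 + 2.5608 = 22.992
Degrees of freedom = 3 − 1 = 2; critical value at α = 0.05 is 5.991.
Since 22.992 > 5.991, we reject the null hypothesis — the data do not fit the 1:2:1 ratio.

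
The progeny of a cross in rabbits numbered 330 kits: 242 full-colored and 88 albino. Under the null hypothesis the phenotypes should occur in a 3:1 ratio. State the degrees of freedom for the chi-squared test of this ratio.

1

A goodness-of-fit test with 2 phenotype classes has df = 2 − 1 = 1.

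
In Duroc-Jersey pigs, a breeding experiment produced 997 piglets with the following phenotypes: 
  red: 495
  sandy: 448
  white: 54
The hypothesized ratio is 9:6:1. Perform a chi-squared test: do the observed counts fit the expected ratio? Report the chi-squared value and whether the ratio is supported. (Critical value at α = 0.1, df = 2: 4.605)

23.528; not consistent

Under the 9:6:1 hypothesis (Σ ratio = 16, N = 997):
  red: 997 × 9/16 = 560.8125
  sandy: 997 × 6/16 = 373.875
  white: 997 × 1/16 = 62.3125
χ² = Σ (O − E)² / E
  red: (495 − 560.8125)² / 560.8125 = 7.7232
  sandy: (448 − 373.875)² / 373.875 = 14.6961
  white: (54 − 62.3125)² / 62.3125 = 1.1089
χ² = 7.7232 + 14.6961 + 1.1089 = 23.5282 ≈ 23.528
Degrees of freedom = 3 − 1 = 2; critical value at α = 0.1 is 4.605.
Since 23.528 > 4.605, we reject the null hypothesis — the data do not fit the 9:6:1 ratio.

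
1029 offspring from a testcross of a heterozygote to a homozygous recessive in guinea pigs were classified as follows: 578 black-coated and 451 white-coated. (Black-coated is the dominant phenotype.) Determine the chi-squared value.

15.674

A testcross of a heterozygote (Aa × aa) gives a 1:1 phenotypic ratio.
Expected counts for N = 1029 under a 1:1 ratio (total parts = 2):
  black-coated: 1029 × 1/2 = 514.5
  white-coated: 1029 × 1/2 = 514.5
χ² = Σ (O − E)² / E
  black-coated: (578 − 514.5)² / 514.5 = 7.8372
  white-coated: (451 − 514.5)² / 514.5 = 7.8372
χ² = 7.8372 + 7.8372 = 15.6744 ≈ 15.674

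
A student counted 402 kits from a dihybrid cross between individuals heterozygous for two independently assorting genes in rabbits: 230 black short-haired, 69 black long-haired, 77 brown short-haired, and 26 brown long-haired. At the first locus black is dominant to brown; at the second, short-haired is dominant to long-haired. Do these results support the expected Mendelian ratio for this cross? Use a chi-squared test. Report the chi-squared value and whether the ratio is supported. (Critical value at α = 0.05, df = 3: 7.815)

0.671; consistent

A dihybrid F₂ with independent assortment and complete dominance at both loci gives a 9:3:3:1 phenotypic ratio.
Under the 9:3:3:1 hypothesis (Σ ratio = 16, N = 402):
  black short-haired: 402 × 9/16 = 226.125
  black long-haired: 402 × 3/16 = 75.375
  brown short-haired: 402 × 3/16 = 75.375
  brown long-haired: 402 × 1/16 = 25.125
χ² = Σ (O − E)² / E
  black short-haired: (230 − 226.125)² / 226.125 = 0.0664
  black long-haired: (69 − 75.375)² / 75.375 = 0.5392
  brown short-haired: (77 − 75.375)² / 75.375 = 0.0350
  brown long-haired: (26 − 25.125)² / 25.125 = 0.0305
χ² = 0.0664 + 0.5392 + 0.0350 + 0.0305 = 0.6711 ≈ 0.671
Degrees of freedom = 4 − 1 = 3; critical value at α = 0.05 is 7.815.
Since 0.671 < 7.815, we fail to reject the null hypothesis — the data are consistent with the 9:3:3:1 ratio.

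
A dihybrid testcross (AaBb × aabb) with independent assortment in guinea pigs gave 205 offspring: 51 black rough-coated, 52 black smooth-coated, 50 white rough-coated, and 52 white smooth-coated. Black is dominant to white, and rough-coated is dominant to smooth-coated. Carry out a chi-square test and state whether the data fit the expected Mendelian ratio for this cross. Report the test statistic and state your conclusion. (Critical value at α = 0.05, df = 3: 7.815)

A dihybrid testcross with independent assortment gives a 1:1:1:1 ratio.
The 1:1:1:1 ratio has 4 parts, so with N = 205 the expected counts are:
  black rough-coated: 205 × 1/4 = 51.25
  black smooth-coated: 205 × 1/4 = 51.25
  white rough-coated: 205 × 1/4 = 51.25
  white smooth-coated: 205 × 1/4 = 51.25
χ² = Σ (O − E)² / E
  black rough-coated: (51 − 51.25)² / 51.25 = 0.0012
  black smooth-coated: (52 − 51.25)² / 51.25 = 0.0110
  white rough-coated: (50 − 51.25)² / 51.25 = 0.0305
  white smooth-coated: (52 − 51.25)² / 51.25 = 0.0110
χ² = 0.0012 + 0.0110 + 0.0305 + 0.0110 = 0.0537 ≈ 0.054
Degrees of freedom = 4 − 1 = 3; critical value at α = 0.05 is 7.815.
Since 0.054 < 7.815, we fail to reject the null hypothesis — the data are consistent with the 1:1:1:1 ratio.

0.054; consistent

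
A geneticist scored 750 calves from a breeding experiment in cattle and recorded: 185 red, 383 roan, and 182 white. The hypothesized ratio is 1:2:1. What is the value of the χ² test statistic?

Under the 1:2:1 hypothesis (Σ ratio = 4, N = 750):
  red: 750 × 1/4 = 187.5
  roan: 750 × 2/4 = 375
  white: 750 × 1/4 = 187.5
χ² = Σ (O − E)² / E
  red: (185 − 187.5)² / 187.5 = 0.0333
  roan: (383 − 375)² / 375 = 0.1707
  white: (182 − 187.5)² / 187.5 = 0.1613
χ² = 0.0333 + 0.1707 + 0.1613 = 0.3653 ≈ 0.365

0.365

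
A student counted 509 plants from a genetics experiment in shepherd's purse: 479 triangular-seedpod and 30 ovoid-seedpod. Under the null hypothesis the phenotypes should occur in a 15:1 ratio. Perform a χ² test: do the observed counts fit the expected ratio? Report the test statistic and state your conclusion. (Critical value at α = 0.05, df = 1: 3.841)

Expected counts for N = 509 under a 15:1 ratio (total parts = 16):
  triangular-seedpod: 509 × 15/16 = 477.1875
  ovoid-seedpod: 509 × 1/16 = 31.8125
χ² = Σ (O − E)² / E
  triangular-seedpod: (479 − 477.1875)² / 477.1875 = 0.0069
  ovoid-seedpod: (30 − 31.8125)² / 31.8125 = 0.1033
χ² = 0.0069 + 0.1033 = 0.1102 ≈ 0.110
Degrees of freedom = 2 − 1 = 1; critical value at α = 0.05 is 3.841.
Since 0.110 < 3.841, we fail to reject the null hypothesis — the data are consistent with the 15:1 ratio.

0.110; consistent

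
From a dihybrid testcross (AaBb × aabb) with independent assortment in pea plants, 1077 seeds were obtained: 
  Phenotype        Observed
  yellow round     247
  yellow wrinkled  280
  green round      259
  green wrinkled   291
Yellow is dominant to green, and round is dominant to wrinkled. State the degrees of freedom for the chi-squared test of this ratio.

A dihybrid testcross with independent assortment gives a 1:1:1:1 ratio.
A goodness-of-fit test with 4 phenotype classes has df = 4 − 1 = 3.

3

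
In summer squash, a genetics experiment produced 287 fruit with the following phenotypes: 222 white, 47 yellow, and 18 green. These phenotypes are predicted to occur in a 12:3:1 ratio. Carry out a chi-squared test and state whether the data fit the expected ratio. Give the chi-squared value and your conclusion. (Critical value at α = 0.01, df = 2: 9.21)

Total ratio parts = 16. Expected numbers out of 287:
  white: 287 × 12/16 = 215.25
  yellow: 287 × 3/16 = 53.8125
  green: 287 × 1/16 = 17.9375
χ² = Σ (O − E)² / E
  white: (222 − 215.25)² / 215.25 = 0.2117
  yellow: (47 − 53.8125)² / 53.8125 = 0.8624
  green: (18 − 17.9375)² / 17.9375 = 0.0002
χ² = 0.2117 + 0.8624 + 0.0002 = 1.0743 ≈ 1.074
Degrees of freedom = 3 − 1 = 2; critical value at α = 0.01 is 9.21.
Since 1.074 < 9.21, we fail to reject the null hypothesis — the data are consistent with the 12:3:1 ratio.

1.074; consistent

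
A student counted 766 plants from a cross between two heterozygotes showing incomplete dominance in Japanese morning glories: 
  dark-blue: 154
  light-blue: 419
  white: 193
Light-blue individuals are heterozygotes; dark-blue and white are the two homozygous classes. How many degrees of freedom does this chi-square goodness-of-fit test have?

With incomplete dominance, a heterozygote × heterozygote cross gives a 1:2:1 phenotypic ratio.
A goodness-of-fit test with 3 phenotype classes has df = 3 − 1 = 2.

2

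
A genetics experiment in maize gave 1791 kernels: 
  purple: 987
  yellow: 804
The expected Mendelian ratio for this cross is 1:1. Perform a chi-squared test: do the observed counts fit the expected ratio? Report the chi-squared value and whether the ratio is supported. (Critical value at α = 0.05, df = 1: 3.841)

18.698; not consistent

Total ratio parts = 2. Expected numbers out of 1791:
  purple: 1791 × 1/2 = 895.5
  yellow: 1791 × 1/2 = 895.5
χ² = Σ (O − E)² / E
  purple: (987 − 895.5)² / 895.5 = 9.3492
  yellow: (804 − 895.5)² / 895.5 = 9.3492
χ² = 9.3492 + 9.3492 = 18.6984 ≈ 18.698
Degrees of freedom = 2 − 1 = 1; critical value at α = 0.05 is 3.841.
Since 18.698 > 3.841, we reject the null hypothesis — the data do not fit the 1:1 ratio.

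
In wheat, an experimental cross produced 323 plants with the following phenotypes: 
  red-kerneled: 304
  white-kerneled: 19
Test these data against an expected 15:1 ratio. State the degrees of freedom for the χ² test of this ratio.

1

A goodness-of-fit test with 2 phenotype classes has df = 2 − 1 = 1.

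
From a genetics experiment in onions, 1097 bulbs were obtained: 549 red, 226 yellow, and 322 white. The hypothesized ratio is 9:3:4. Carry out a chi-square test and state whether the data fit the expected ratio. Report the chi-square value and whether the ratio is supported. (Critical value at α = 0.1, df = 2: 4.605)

Expected counts for N = 1097 under a 9:3:4 ratio (total parts = 16):
  red: 1097 × 9/16 = 617.0625
  yellow: 1097 × 3/16 = 205.6875
  white: 1097 × 4/16 = 274.25
χ² = Σ (O − E)² / E
  red: (549 − 617.0625)² / 617.0625 = 7.5073
  yellow: (226 − 205.6875)² / 205.6875 = 2.0059
  white: (322 − 274.25)² / 274.25 = 8.3138
χ² = 7.5073 + 2.0059 + 8.3138 = 17.827
Degrees of freedom = 3 − 1 = 2; critical value at α = 0.1 is 4.605.
Since 17.827 > 4.605, we reject the null hypothesis — the data do not fit the 9:3:4 ratio.

17.827; not consistent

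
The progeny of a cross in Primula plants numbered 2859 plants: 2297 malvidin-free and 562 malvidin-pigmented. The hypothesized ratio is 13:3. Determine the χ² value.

Expected counts for N = 2859 under a 13:3 ratio (total parts = 16):
  malvidin-free: 2859 × 13/16 = 2322.9375
  malvidin-pigmented: 2859 × 3/16 = 536.0625
χ² = Σ (O − E)² / E
  malvidin-free: (2297 − 2322.9375)² / 2322.9375 = 0.2896
  malvidin-pigmented: (562 − 536.0625)² / 536.0625 = 1.2550
χ² = 0.2896 + 1.2550 = 1.5446 ≈ 1.545

1.545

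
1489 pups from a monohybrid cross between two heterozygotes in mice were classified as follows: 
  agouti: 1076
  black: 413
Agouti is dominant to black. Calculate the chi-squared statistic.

For a monohybrid cross between heterozygotes with complete dominance, the expected phenotypic ratio is 3:1.
Expected counts for N = 1489 under a 3:1 ratio (total parts = 4):
  agouti: 1489 × 3/4 = 1116.75
  black: 1489 × 1/4 = 372.25
χ² = Σ (O − E)² / E
  agouti: (1076 − 1116.75)² / 1116.75 = 1.4870
  black: (413 − 372.25)² / 372.25 = 4.4609
χ² = 1.4870 + 4.4609 = 5.9479 ≈ 5.948

5.948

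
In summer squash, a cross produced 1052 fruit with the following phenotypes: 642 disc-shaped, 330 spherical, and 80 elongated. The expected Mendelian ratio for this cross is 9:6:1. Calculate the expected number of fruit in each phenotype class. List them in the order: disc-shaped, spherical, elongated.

Expected counts for N = 1052 under a 9:6:1 ratio (total parts = 16):
  disc-shaped: 1052 × 9/16 = 591.75
  spherical: 1052 × 6/16 = 394.5
  elongated: 1052 × 1/16 = 65.75

591.75, 394.5, 65.75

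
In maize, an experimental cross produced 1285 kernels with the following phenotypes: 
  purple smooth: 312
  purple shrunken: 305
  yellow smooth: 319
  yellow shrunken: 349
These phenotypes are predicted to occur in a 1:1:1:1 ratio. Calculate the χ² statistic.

The 1:1:1:1 ratio has 4 parts, so with N = 1285 the expected counts are:
  purple smooth: 1285 × 1/4 = 321.25
  purple shrunken: 1285 × 1/4 = 321.25
  yellow smooth: 1285 × 1/4 = 321.25
  yellow shrunken: 1285 × 1/4 = 321.25
χ² = Σ (O − E)² / E
  purple smooth: (312 − 321.25)² / 321.25 = 0.2663
  purple shrunken: (305 − 321.25)² / 321.25 = 0.8220
  yellow smooth: (319 − 321.25)² / 321.25 = 0.0158
  yellow shrunken: (349 − 321.25)² / 321.25 = 2.3971
χ² = 0.2663 + 0.8220 + 0.0158 + 2.3971 = 3.5012 ≈ 3.501

3.501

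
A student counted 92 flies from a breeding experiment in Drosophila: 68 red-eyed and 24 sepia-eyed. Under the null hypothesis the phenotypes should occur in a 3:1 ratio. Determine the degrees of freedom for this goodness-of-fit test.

A goodness-of-fit test with 2 phenotype classes has df = 2 − 1 = 1.

1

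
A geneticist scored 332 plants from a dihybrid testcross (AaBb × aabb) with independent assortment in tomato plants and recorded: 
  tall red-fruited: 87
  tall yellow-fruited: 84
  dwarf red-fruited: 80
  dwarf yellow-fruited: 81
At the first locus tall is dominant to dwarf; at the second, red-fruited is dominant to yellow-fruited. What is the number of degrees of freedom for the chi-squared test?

3

A dihybrid testcross with independent assortment gives a 1:1:1:1 ratio.
A goodness-of-fit test with 4 phenotype classes has df = 4 − 1 = 3.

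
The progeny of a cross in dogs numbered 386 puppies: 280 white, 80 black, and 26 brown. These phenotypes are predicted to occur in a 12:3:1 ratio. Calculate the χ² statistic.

Total ratio parts = 16. Expected numbers out of 386:
  white: 386 × 12/16 = 289.5
  black: 386 × 3/16 = 72.375
  brown: 386 × 1/16 = 24.125
χ² = Σ (O − E)² / E
  white: (280 − 289.5)² / 289.5 = 0.3117
  black: (80 − 72.375)² / 72.375 = 0.8033
  brown: (26 − 24.125)² / 24.125 = 0.1457
χ² = 0.3117 + 0.8033 + 0.1457 = 1.2607 ≈ 1.261

1.261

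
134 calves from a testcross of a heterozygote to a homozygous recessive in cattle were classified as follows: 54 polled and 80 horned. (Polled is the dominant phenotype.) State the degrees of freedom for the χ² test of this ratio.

1

A testcross of a heterozygote (Aa × aa) gives a 1:1 phenotypic ratio.
A goodness-of-fit test with 2 phenotype classes has df = 2 − 1 = 1.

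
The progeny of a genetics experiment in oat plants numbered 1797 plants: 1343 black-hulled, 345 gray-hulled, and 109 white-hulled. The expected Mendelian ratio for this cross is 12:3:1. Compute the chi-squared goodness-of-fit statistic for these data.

Total ratio parts = 16. Expected numbers out of 1797:
  black-hulled: 1797 × 12/16 = 1347.75
  gray-hulled: 1797 × 3/16 = 336.9375
  white-hulled: 1797 × 1/16 = 112.3125
χ² = Σ (O − E)² / E
  black-hulled: (1343 − 1347.75)² / 1347.75 = 0.0167
  gray-hulled: (345 − 336.9375)² / 336.9375 = 0.1929
  white-hulled: (109 − 112.3125)² / 112.3125 = 0.0977
χ² = 0.0167 + 0.1929 + 0.0977 = 0.3073 ≈ 0.307

0.307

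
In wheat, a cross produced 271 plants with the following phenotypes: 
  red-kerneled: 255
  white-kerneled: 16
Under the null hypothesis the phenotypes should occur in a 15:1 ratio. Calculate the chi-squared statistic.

The 15:1 ratio has 16 parts, so with N = 271 the expected counts are:
  red-kerneled: 271 × 15/16 = 254.0625
  white-kerneled: 271 × 1/16 = 16.9375
χ² = Σ (O − E)² / E
  red-kerneled: (255 − 254.0625)² / 254.0625 = 0.0035
  white-kerneled: (16 − 16.9375)² / 16.9375 = 0.0519
χ² = 0.0035 + 0.0519 = 0.0554 ≈ 0.055

0.055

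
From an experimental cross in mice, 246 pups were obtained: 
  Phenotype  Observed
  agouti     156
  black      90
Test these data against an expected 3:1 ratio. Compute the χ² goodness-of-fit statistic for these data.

Expected counts for N = 246 under a 3:1 ratio (total parts = 4):
  agouti: 246 × 3/4 = 184.5
  black: 246 × 1/4 = 61.5
χ² = Σ (O − E)² / E
  agouti: (156 − 184.5)² / 184.5 = 4.4024
  black: (90 − 61.5)² / 61.5 = 13.2073
χ² = 4.4024 + 13.2073 = 17.6097 ≈ 17.610

17.610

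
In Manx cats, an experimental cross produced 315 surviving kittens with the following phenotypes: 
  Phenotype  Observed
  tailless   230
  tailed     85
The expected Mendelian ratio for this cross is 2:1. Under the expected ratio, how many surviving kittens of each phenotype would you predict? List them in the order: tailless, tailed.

210, 105

Total ratio parts = 3. Expected numbers out of 315:
  tailless: 315 × 2/3 = 210
  tailed: 315 × 1/3 = 105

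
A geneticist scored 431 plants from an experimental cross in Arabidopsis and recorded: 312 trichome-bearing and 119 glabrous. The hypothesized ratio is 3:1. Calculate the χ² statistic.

The 3:1 ratio has 4 parts, so with N = 431 the expected counts are:
  trichome-bearing: 431 × 3/4 = 323.25
  glabrous: 431 × 1/4 = 107.75
χ² = Σ (O − E)² / E
  trichome-bearing: (312 − 323.25)² / 323.25 = 0.3915
  glabrous: (119 − 107.75)² / 107.75 = 1.1746
χ² = 0.3915 + 1.1746 = 1.5661 ≈ 1.566

1.566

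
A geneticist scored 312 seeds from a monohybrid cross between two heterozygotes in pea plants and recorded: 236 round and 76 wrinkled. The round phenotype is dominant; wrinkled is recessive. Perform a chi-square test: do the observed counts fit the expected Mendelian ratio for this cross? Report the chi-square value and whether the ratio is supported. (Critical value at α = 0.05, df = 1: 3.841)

For a monohybrid cross between heterozygotes with complete dominance, the expected phenotypic ratio is 3:1.
The 3:1 ratio has 4 parts, so with N = 312 the expected counts are:
  round: 312 × 3/4 = 234
  wrinkled: 312 × 1/4 = 78
χ² = Σ (O − E)² / E
  round: (236 − 234)² / 234 = 0.0171
  wrinkled: (76 − 78)² / 78 = 0.0513
χ² = 0.0171 + 0.0513 = 0.0684 ≈ 0.068
Degrees of freedom = 2 − 1 = 1; critical value at α = 0.05 is 3.841.
Since 0.068 < 3.841, we fail to reject the null hypothesis — the data are consistent with the 3:1 ratio.

0.068; consistent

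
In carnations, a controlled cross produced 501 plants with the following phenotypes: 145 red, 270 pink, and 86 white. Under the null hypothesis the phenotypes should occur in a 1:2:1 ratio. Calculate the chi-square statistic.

16.932

The 1:2:1 ratio has 4 parts, so with N = 501 the expected counts are:
  red: 501 × 1/4 = 125.25
  pink: 501 × 2/4 = 250.5
  white: 501 × 1/4 = 125.25
χ² = Σ (O − E)² / E
  red: (145 − 125.25)² / 125.25 = 3.1143
  pink: (270 − 250.5)² / 250.5 = 1.5180
  white: (86 − 125.25)² / 125.25 = 12.2999
χ² = 3.1143 + 1.5180 + 12.2999 = 16.9322 ≈ 16.932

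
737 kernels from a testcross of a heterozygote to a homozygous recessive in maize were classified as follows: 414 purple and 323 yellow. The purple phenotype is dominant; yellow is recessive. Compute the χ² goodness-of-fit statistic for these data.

11.236

A testcross of a heterozygote (Aa × aa) gives a 1:1 phenotypic ratio.
Under the 1:1 hypothesis (Σ ratio = 2, N = 737):
  purple: 737 × 1/2 = 368.5
  yellow: 737 × 1/2 = 368.5
χ² = Σ (O − E)² / E
  purple: (414 − 368.5)² / 368.5 = 5.6180
  yellow: (323 − 368.5)² / 368.5 = 5.6180
χ² = 5.6180 + 5.6180 = 11.236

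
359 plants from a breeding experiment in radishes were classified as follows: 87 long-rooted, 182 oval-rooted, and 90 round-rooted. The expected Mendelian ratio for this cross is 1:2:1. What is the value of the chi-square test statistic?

0.120

Total ratio parts = 4. Expected numbers out of 359:
  long-rooted: 359 × 1/4 = 89.75
  oval-rooted: 359 × 2/4 = 179.5
  round-rooted: 359 × 1/4 = 89.75
χ² = Σ (O − E)² / E
  long-rooted: (87 − 89.75)² / 89.75 = 0.0843
  oval-rooted: (182 − 179.5)² / 179.5 = 0.0348
  round-rooted: (90 − 89.75)² / 89.75 = 0.0007
χ² = 0.0843 + 0.0348 + 0.0007 = 0.1198 ≈ 0.120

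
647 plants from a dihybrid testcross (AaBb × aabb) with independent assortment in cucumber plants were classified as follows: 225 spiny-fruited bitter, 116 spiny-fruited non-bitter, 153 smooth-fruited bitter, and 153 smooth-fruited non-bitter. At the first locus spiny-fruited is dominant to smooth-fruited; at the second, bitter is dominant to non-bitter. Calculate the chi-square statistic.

A dihybrid testcross with independent assortment gives a 1:1:1:1 ratio.
The 1:1:1:1 ratio has 4 parts, so with N = 647 the expected counts are:
  spiny-fruited bitter: 647 × 1/4 = 161.75
  spiny-fruited non-bitter: 647 × 1/4 = 161.75
  smooth-fruited bitter: 647 × 1/4 = 161.75
  smooth-fruited non-bitter: 647 × 1/4 = 161.75
χ² = Σ (O − E)² / E
  spiny-fruited bitter: (225 − 161.75)² / 161.75 = 24.7330
  spiny-fruited non-bitter: (116 − 161.75)² / 161.75 = 12.9401
  smooth-fruited bitter: (153 − 161.75)² / 161.75 = 0.4733
  smooth-fruited non-bitter: (153 − 161.75)² / 161.75 = 0.4733
χ² = 24.7330 + 12.9401 + 0.4733 + 0.4733 = 38.6197 ≈ 38.620

38.620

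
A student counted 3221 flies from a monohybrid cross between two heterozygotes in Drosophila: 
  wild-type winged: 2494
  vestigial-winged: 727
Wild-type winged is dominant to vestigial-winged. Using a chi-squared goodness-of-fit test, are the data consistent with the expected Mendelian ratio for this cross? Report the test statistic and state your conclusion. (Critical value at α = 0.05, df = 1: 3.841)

For a monohybrid cross between heterozygotes with complete dominance, the expected phenotypic ratio is 3:1.
Total ratio parts = 4. Expected numbers out of 3221:
  wild-type winged: 3221 × 3/4 = 2415.75
  vestigial-winged: 3221 × 1/4 = 805.25
χ² = Σ (O − E)² / E
  wild-type winged: (2494 − 2415.75)² / 2415.75 = 2.5346
  vestigial-winged: (727 − 805.25)² / 805.25 = 7.6039
χ² = 2.5346 + 7.6039 = 10.1385 ≈ 10.139
Degrees of freedom = 2 − 1 = 1; critical value at α = 0.05 is 3.841.
Since 10.139 > 3.841, we reject the null hypothesis — the data do not fit the 3:1 ratio.

10.139; not consistent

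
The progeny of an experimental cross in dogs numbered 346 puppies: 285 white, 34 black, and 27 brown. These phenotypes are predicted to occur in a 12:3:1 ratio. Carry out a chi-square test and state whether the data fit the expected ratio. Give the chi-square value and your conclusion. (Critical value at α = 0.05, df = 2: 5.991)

18.536; not consistent

Total ratio parts = 16. Expected numbers out of 346:
  white: 346 × 12/16 = 259.5
  black: 346 × 3/16 = 64.875
  brown: 346 × 1/16 = 21.625
χ² = Σ (O − E)² / E
  white: (285 − 259.5)² / 259.5 = 2.5058
  black: (34 − 64.875)² / 64.875 = 14.6939
  brown: (27 − 21.625)² / 21.625 = 1.3360
χ² = 2.5058 + 14.6939 + 1.3360 = 18.5357 ≈ 18.536
Degrees of freedom = 3 − 1 = 2; critical value at α = 0.05 is 5.991.
Since 18.536 > 5.991, we reject the null hypothesis — the data do not fit the 12:3:1 ratio.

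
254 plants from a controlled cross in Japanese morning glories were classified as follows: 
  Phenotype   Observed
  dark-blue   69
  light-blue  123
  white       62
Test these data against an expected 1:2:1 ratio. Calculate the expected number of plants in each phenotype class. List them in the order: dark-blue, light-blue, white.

Expected counts for N = 254 under a 1:2:1 ratio (total parts = 4):
  dark-blue: 254 × 1/4 = 63.5
  light-blue: 254 × 2/4 = 127
  white: 254 × 1/4 = 63.5

63.5, 127, 63.5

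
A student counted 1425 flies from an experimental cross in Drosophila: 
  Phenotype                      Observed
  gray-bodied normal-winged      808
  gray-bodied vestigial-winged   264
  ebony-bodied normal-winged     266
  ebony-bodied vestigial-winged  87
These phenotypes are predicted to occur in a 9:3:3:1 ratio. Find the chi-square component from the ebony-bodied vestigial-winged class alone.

0.048

Expected counts for N = 1425 under a 9:3:3:1 ratio (total parts = 16):
  gray-bodied normal-winged: 1425 × 9/16 = 801.5625
  gray-bodied vestigial-winged: 1425 × 3/16 = 267.1875
  ebony-bodied normal-winged: 1425 × 3/16 = 267.1875
  ebony-bodied vestigial-winged: 1425 × 1/16 = 89.0625
Contribution of ebony-bodied vestigial-winged: (87 − 89.0625)² / 89.0625 = 0.0478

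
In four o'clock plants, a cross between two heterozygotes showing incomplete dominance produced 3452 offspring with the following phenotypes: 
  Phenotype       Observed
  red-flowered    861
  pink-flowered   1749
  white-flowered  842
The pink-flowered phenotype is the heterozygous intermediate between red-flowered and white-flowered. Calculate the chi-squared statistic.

With incomplete dominance, a heterozygote × heterozygote cross gives a 1:2:1 phenotypic ratio.
The 1:2:1 ratio has 4 parts, so with N = 3452 the expected counts are:
  red-flowered: 3452 × 1/4 = 863
  pink-flowered: 3452 × 2/4 = 1726
  white-flowered: 3452 × 1/4 = 863
χ² = Σ (O − E)² / E
  red-flowered: (861 − 863)² / 863 = 0.0046
  pink-flowered: (1749 − 1726)² / 1726 = 0.3065
  white-flowered: (842 − 863)² / 863 = 0.5110
χ² = 0.0046 + 0.3065 + 0.5110 = 0.8221 ≈ 0.822

0.822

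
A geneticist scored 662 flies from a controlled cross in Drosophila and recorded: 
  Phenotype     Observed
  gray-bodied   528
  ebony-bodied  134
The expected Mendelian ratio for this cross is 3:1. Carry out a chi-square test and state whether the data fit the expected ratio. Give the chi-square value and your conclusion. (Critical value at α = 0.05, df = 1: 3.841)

Expected counts for N = 662 under a 3:1 ratio (total parts = 4):
  gray-bodied: 662 × 3/4 = 496.5
  ebony-bodied: 662 × 1/4 = 165.5
χ² = Σ (O − E)² / E
  gray-bodied: (528 − 496.5)² / 496.5 = 1.9985
  ebony-bodied: (134 − 165.5)² / 165.5 = 5.9955
χ² = 1.9985 + 5.9955 = 7.994
Degrees of freedom = 2 − 1 = 1; critical value at α = 0.05 is 3.841.
Since 7.994 > 3.841, we reject the null hypothesis — the data do not fit the 3:1 ratio.

7.994; not consistent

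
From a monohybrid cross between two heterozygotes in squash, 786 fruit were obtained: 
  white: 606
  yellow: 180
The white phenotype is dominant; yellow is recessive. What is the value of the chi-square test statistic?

1.847

For a monohybrid cross between heterozygotes with complete dominance, the expected phenotypic ratio is 3:1.
Expected counts for N = 786 under a 3:1 ratio (total parts = 4):
  white: 786 × 3/4 = 589.5
  yellow: 786 × 1/4 = 196.5
χ² = Σ (O − E)² / E
  white: (606 − 589.5)² / 589.5 = 0.4618
  yellow: (180 − 196.5)² / 196.5 = 1.3855
χ² = 0.4618 + 1.3855 = 1.8473 ≈ 1.847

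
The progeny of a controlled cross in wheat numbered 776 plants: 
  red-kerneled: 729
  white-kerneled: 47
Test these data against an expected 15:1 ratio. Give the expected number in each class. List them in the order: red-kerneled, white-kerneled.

727.5, 48.5

Total ratio parts = 16. Expected numbers out of 776:
  red-kerneled: 776 × 15/16 = 727.5
  white-kerneled: 776 × 1/16 = 48.5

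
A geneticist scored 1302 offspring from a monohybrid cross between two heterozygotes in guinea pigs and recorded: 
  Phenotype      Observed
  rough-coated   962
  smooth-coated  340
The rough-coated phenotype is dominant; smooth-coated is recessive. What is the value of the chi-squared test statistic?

For a monohybrid cross between heterozygotes with complete dominance, the expected phenotypic ratio is 3:1.
The 3:1 ratio has 4 parts, so with N = 1302 the expected counts are:
  rough-coated: 1302 × 3/4 = 976.5
  smooth-coated: 1302 × 1/4 = 325.5
χ² = Σ (O − E)² / E
  rough-coated: (962 − 976.5)² / 976.5 = 0.2153
  smooth-coated: (340 − 325.5)² / 325.5 = 0.6459
χ² = 0.2153 + 0.6459 = 0.8612 ≈ 0.861

0.861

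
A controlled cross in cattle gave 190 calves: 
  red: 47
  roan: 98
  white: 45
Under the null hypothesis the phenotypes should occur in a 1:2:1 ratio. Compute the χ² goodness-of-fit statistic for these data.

Total ratio parts = 4. Expected numbers out of 190:
  red: 190 × 1/4 = 47.5
  roan: 190 × 2/4 = 95
  white: 190 × 1/4 = 47.5
χ² = Σ (O − E)² / E
  red: (47 − 47.5)² / 47.5 = 0.0053
  roan: (98 − 95)² / 95 = 0.0947
  white: (45 − 47.5)² / 47.5 = 0.1316
χ² = 0.0053 + 0.0947 + 0.1316 = 0.2316 ≈ 0.232

0.232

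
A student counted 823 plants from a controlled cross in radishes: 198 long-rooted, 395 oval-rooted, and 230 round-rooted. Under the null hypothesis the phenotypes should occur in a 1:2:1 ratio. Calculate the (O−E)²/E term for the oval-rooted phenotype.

The 1:2:1 ratio has 4 parts, so with N = 823 the expected counts are:
  long-rooted: 823 × 1/4 = 205.75
  oval-rooted: 823 × 2/4 = 411.5
  round-rooted: 823 × 1/4 = 205.75
Contribution of oval-rooted: (395 − 411.5)² / 411.5 = 0.6616

0.662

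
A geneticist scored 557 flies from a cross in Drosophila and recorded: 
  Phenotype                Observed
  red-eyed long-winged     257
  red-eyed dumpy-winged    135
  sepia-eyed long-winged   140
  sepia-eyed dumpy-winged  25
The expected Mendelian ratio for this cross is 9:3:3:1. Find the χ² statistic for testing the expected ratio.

The 9:3:3:1 ratio has 16 parts, so with N = 557 the expected counts are:
  red-eyed long-winged: 557 × 9/16 = 313.3125
  red-eyed dumpy-winged: 557 × 3/16 = 104.4375
  sepia-eyed long-winged: 557 × 3/16 = 104.4375
  sepia-eyed dumpy-winged: 557 × 1/16 = 34.8125
χ² = Σ (O − E)² / E
  red-eyed long-winged: (257 − 313.3125)² / 313.3125 = 10.1212
  red-eyed dumpy-winged: (135 − 104.4375)² / 104.4375 = 8.9438
  sepia-eyed long-winged: (140 − 104.4375)² / 104.4375 = 12.1096
  sepia-eyed dumpy-winged: (25 − 34.8125)² / 34.8125 = 2.7658
χ² = 10.1212 + 8.9438 + 12.1096 + 2.7658 = 33.9404 ≈ 33.940

33.940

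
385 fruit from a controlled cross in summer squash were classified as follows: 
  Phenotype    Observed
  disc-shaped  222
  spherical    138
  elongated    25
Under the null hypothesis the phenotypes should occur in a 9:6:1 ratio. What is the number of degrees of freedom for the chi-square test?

A goodness-of-fit test with 3 phenotype classes has df = 3 − 1 = 2.

2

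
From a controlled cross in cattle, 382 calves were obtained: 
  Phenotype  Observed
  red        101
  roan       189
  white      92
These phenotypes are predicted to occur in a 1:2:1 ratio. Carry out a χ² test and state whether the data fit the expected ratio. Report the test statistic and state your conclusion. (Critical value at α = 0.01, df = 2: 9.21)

0.466; consistent

Expected counts for N = 382 under a 1:2:1 ratio (total parts = 4):
  red: 382 × 1/4 = 95.5
  roan: 382 × 2/4 = 191
  white: 382 × 1/4 = 95.5
χ² = Σ (O − E)² / E
  red: (101 − 95.5)² / 95.5 = 0.3168
  roan: (189 − 191)² / 191 = 0.0209
  white: (92 − 95.5)² / 95.5 = 0.1283
χ² = 0.3168 + 0.0209 + 0.1283 = 0.466
Degrees of freedom = 3 − 1 = 2; critical value at α = 0.01 is 9.21.
Since 0.466 < 9.21, we fail to reject the null hypothesis — the data are consistent with the 1:2:1 ratio.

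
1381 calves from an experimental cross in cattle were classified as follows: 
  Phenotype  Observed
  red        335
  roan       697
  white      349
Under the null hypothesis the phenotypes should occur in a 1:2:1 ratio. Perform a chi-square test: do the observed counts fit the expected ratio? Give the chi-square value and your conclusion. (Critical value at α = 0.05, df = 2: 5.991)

Under the 1:2:1 hypothesis (Σ ratio = 4, N = 1381):
  red: 1381 × 1/4 = 345.25
  roan: 1381 × 2/4 = 690.5
  white: 1381 × 1/4 = 345.25
χ² = Σ (O − E)² / E
  red: (335 − 345.25)² / 345.25 = 0.3043
  roan: (697 − 690.5)² / 690.5 = 0.0612
  white: (349 − 345.25)² / 345.25 = 0.0407
χ² = 0.3043 + 0.0612 + 0.0407 = 0.4062 ≈ 0.406
Degrees of freedom = 3 − 1 = 2; critical value at α = 0.05 is 5.991.
Since 0.406 < 5.991, we fail to reject the null hypothesis — the data are consistent with the 1:2:1 ratio.

0.406; consistent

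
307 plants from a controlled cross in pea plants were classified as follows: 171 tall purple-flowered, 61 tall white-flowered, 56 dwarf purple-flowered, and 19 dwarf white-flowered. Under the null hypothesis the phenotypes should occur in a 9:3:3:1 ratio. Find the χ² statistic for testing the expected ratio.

Total ratio parts = 16. Expected numbers out of 307:
  tall purple-flowered: 307 × 9/16 = 172.6875
  tall white-flowered: 307 × 3/16 = 57.5625
  dwarf purple-flowered: 307 × 3/16 = 57.5625
  dwarf white-flowered: 307 × 1/16 = 19.1875
χ² = Σ (O − E)² / E
  tall purple-flowered: (171 − 172.6875)² / 172.6875 = 0.0165
  tall white-flowered: (61 − 57.5625)² / 57.5625 = 0.2053
  dwarf purple-flowered: (56 − 57.5625)² / 57.5625 = 0.0424
  dwarf white-flowered: (19 − 19.1875)² / 19.1875 = 0.0018
χ² = 0.0165 + 0.2053 + 0.0424 + 0.0018 = 0.266

0.266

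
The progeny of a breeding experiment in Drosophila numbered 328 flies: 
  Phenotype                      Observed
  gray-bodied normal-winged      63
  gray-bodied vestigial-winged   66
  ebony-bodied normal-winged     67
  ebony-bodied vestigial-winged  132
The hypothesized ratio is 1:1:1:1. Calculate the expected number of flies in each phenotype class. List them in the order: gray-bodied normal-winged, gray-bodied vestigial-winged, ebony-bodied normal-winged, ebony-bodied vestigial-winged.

82, 82, 82, 82

Under the 1:1:1:1 hypothesis (Σ ratio = 4, N = 328):
  gray-bodied normal-winged: 328 × 1/4 = 82
  gray-bodied vestigial-winged: 328 × 1/4 = 82
  ebony-bodied normal-winged: 328 × 1/4 = 82
  ebony-bodied vestigial-winged: 328 × 1/4 = 82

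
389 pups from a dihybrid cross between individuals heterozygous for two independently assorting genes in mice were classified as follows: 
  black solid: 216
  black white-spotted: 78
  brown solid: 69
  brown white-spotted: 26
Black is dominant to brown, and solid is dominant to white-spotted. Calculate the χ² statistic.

0.717

A dihybrid F₂ with independent assortment and complete dominance at both loci gives a 9:3:3:1 phenotypic ratio.
Total ratio parts = 16. Expected numbers out of 389:
  black solid: 389 × 9/16 = 218.8125
  black white-spotted: 389 × 3/16 = 72.9375
  brown solid: 389 × 3/16 = 72.9375
  brown white-spotted: 389 × 1/16 = 24.3125
χ² = Σ (O − E)² / E
  black solid: (216 − 218.8125)² / 218.8125 = 0.0362
  black white-spotted: (78 − 72.9375)² / 72.9375 = 0.3514
  brown solid: (69 − 72.9375)² / 72.9375 = 0.2126
  brown white-spotted: (26 − 24.3125)² / 24.3125 = 0.1171
χ² = 0.0362 + 0.3514 + 0.2126 + 0.1171 = 0.7173 ≈ 0.717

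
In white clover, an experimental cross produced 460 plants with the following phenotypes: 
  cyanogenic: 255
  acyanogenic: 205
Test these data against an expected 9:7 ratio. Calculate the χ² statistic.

0.124

The 9:7 ratio has 16 parts, so with N = 460 the expected counts are:
  cyanogenic: 460 × 9/16 = 258.75
  acyanogenic: 460 × 7/16 = 201.25
χ² = Σ (O − E)² / E
  cyanogenic: (255 − 258.75)² / 258.75 = 0.0543
  acyanogenic: (205 − 201.25)² / 201.25 = 0.0699
χ² = 0.0543 + 0.0699 = 0.1242 ≈ 0.124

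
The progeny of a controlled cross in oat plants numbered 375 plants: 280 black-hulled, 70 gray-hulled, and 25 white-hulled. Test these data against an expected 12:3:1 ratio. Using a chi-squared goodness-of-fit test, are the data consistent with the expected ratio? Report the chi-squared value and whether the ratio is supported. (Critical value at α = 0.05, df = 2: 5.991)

0.111; consistent

Total ratio parts = 16. Expected numbers out of 375:
  black-hulled: 375 × 12/16 = 281.25
  gray-hulled: 375 × 3/16 = 70.3125
  white-hulled: 375 × 1/16 = 23.4375
χ² = Σ (O − E)² / E
  black-hulled: (280 − 281.25)² / 281.25 = 0.0056
  gray-hulled: (70 − 70.3125)² / 70.3125 = 0.0014
  white-hulled: (25 − 23.4375)² / 23.4375 = 0.1042
χ² = 0.0056 + 0.0014 + 0.1042 = 0.1112 ≈ 0.111
Degrees of freedom = 3 − 1 = 2; critical value at α = 0.05 is 5.991.
Since 0.111 < 5.991, we fail to reject the null hypothesis — the data are consistent with the 12:3:1 ratio.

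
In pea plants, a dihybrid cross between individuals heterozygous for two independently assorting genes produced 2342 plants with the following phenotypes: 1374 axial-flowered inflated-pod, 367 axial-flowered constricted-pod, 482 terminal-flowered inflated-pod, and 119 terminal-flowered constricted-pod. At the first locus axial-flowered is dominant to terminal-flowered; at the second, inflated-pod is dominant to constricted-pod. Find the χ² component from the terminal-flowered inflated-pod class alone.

4.186

A dihybrid F₂ with independent assortment and complete dominance at both loci gives a 9:3:3:1 phenotypic ratio.
The 9:3:3:1 ratio has 16 parts, so with N = 2342 the expected counts are:
  axial-flowered inflated-pod: 2342 × 9/16 = 1317.375
  axial-flowered constricted-pod: 2342 × 3/16 = 439.125
  terminal-flowered inflated-pod: 2342 × 3/16 = 439.125
  terminal-flowered constricted-pod: 2342 × 1/16 = 146.375
Contribution of terminal-flowered inflated-pod: (482 − 439.125)² / 439.125 = 4.1862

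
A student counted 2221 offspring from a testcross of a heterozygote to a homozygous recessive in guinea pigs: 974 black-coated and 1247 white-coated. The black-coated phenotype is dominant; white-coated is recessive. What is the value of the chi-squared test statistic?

33.557

A testcross of a heterozygote (Aa × aa) gives a 1:1 phenotypic ratio.
The 1:1 ratio has 2 parts, so with N = 2221 the expected counts are:
  black-coated: 2221 × 1/2 = 1110.5
  white-coated: 2221 × 1/2 = 1110.5
χ² = Σ (O − E)² / E
  black-coated: (974 − 1110.5)² / 1110.5 = 16.7783
  white-coated: (1247 − 1110.5)² / 1110.5 = 16.7783
χ² = 16.7783 + 16.7783 = 33.5566 ≈ 33.557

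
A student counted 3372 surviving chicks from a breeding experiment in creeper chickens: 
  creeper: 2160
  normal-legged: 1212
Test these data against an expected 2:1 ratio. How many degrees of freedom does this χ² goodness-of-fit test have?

A goodness-of-fit test with 2 phenotype classes has df = 2 − 1 = 1.

1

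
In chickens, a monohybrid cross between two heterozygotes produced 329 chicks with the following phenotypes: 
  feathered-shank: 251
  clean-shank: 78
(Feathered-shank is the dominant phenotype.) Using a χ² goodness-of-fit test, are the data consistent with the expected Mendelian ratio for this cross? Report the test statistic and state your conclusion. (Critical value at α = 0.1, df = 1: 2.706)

For a monohybrid cross between heterozygotes with complete dominance, the expected phenotypic ratio is 3:1.
Expected counts for N = 329 under a 3:1 ratio (total parts = 4):
  feathered-shank: 329 × 3/4 = 246.75
  clean-shank: 329 × 1/4 = 82.25
χ² = Σ (O − E)² / E
  feathered-shank: (251 − 246.75)² / 246.75 = 0.0732
  clean-shank: (78 − 82.25)² / 82.25 = 0.2196
χ² = 0.0732 + 0.2196 = 0.2928 ≈ 0.293
Degrees of freedom = 2 − 1 = 1; critical value at α = 0.1 is 2.706.
Since 0.293 < 2.706, we fail to reject the null hypothesis — the data are consistent with the 3:1 ratio.

0.293; consistent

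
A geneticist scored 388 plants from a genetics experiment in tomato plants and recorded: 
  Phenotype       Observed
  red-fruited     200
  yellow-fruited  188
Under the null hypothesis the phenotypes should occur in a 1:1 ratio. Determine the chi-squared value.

0.371

The 1:1 ratio has 2 parts, so with N = 388 the expected counts are:
  red-fruited: 388 × 1/2 = 194
  yellow-fruited: 388 × 1/2 = 194
χ² = Σ (O − E)² / E
  red-fruited: (200 − 194)² / 194 = 0.1856
  yellow-fruited: (188 − 194)² / 194 = 0.1856
χ² = 0.1856 + 0.1856 = 0.3712 ≈ 0.371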